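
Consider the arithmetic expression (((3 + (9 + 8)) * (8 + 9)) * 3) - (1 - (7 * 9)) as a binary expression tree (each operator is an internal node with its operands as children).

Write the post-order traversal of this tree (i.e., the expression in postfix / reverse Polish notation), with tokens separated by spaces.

3 9 8 + + 8 9 + * 3 * 1 7 9 * - -

Post-order on an expression tree gives postfix notation: for each operator, emit left operand, right operand, then the operator.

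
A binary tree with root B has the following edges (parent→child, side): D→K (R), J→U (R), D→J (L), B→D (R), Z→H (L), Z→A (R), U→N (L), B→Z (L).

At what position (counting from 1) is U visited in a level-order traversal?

Level-order visits nodes level by level from the root, left to right within each level.
Level 0: B
Level 1: Z, D
Level 2: H, A, J, K
Level 3: U
Level 4: N
Full level-order sequence: B, Z, D, H, A, J, K, U, N.

8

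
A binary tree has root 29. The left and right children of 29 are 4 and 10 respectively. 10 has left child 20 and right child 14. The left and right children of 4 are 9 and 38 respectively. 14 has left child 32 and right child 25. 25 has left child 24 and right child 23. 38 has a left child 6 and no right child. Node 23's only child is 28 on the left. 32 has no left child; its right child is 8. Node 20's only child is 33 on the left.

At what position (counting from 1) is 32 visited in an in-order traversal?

9

In-order visits the left subtree, then the node, then the right subtree.
At 29: go left to 4.
  At 4: go left to 9.
    9 is a leaf — visit 9.
  Visit 4.
  At 4: go right to 38.
    At 38: go left to 6.
      6 is a leaf — visit 6.
    Visit 38.
    At 38: no right child.
Visit 29.
At 29: go right to 10.
  At 10: go left to 20.
    At 20: go left to 33.
      33 is a leaf — visit 33.
    Visit 20.
    At 20: no right child.
  Visit 10.
  At 10: go right to 14.
    At 14: go left to 32.
      At 32: no left child.
      Visit 32.
      At 32: go right to 8.
        8 is a leaf — visit 8.
    Visit 14.
    At 14: go right to 25.
      At 25: go left to 24.
        24 is a leaf — visit 24.
      Visit 25.
      At 25: go right to 23.
        At 23: go left to 28.
          28 is a leaf — visit 28.
        Visit 23.
        At 23: no right child.
Full in-order sequence: 9, 4, 6, 38, 29, 33, 20, 10, 32, 8, 14, 24, 25, 28, 23.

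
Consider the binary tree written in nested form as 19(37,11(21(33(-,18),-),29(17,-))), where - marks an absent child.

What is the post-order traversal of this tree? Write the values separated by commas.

37, 18, 33, 21, 17, 29, 11, 19

Post-order visits the left subtree, then the right subtree, then the node.
At 19: go left to 37.
  37 is a leaf — visit 37.
At 19: go right to 11.
  At 11: go left to 21.
    At 21: go left to 33.
      At 33: no left child.
      At 33: go right to 18.
        18 is a leaf — visit 18.
      Visit 33.
    At 21: no right child.
    Visit 21.
  At 11: go right to 29.
    At 29: go left to 17.
      17 is a leaf — visit 17.
    At 29: no right child.
    Visit 29.
  Visit 11.
Visit 19.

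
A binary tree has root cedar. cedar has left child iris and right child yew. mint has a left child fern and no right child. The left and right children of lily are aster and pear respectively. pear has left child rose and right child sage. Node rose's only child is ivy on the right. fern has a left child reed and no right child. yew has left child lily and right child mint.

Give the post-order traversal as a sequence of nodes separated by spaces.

Post-order visits the left subtree, then the right subtree, then the node.
At cedar: go left to iris.
  iris is a leaf — visit iris.
At cedar: go right to yew.
  At yew: go left to lily.
    At lily: go left to aster.
      aster is a leaf — visit aster.
    At lily: go right to pear.
      At pear: go left to rose.
        At rose: no left child.
        At rose: go right to ivy.
          ivy is a leaf — visit ivy.
        Visit rose.
      At pear: go right to sage.
        sage is a leaf — visit sage.
      Visit pear.
    Visit lily.
  At yew: go right to mint.
    At mint: go left to fern.
      At fern: go left to reed.
        reed is a leaf — visit reed.
      At fern: no right child.
      Visit fern.
    At mint: no right child.
    Visit mint.
  Visit yew.
Visit cedar.

iris aster ivy rose sage pear lily reed fern mint yew cedar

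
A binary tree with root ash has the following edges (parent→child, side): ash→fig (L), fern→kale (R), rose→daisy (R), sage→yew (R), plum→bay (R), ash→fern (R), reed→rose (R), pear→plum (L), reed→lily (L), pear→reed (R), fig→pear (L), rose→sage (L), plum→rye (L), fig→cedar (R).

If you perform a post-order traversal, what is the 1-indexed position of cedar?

11

Post-order visits the left subtree, then the right subtree, then the node.
At ash: go left to fig.
  At fig: go left to pear.
    At pear: go left to plum.
      At plum: go left to rye.
        rye is a leaf — visit rye.
      At plum: go right to bay.
        bay is a leaf — visit bay.
      Visit plum.
    At pear: go right to reed.
      At reed: go left to lily.
        lily is a leaf — visit lily.
      At reed: go right to rose.
        At rose: go left to sage.
          At sage: no left child.
          At sage: go right to yew.
            yew is a leaf — visit yew.
          Visit sage.
        At rose: go right to daisy.
          daisy is a leaf — visit daisy.
        Visit rose.
      Visit reed.
    Visit pear.
  At fig: go right to cedar.
    cedar is a leaf — visit cedar.
  Visit fig.
At ash: go right to fern.
  At fern: no left child.
  At fern: go right to kale.
    kale is a leaf — visit kale.
  Visit fern.
Visit ash.
Full post-order sequence: rye, bay, plum, lily, yew, sage, daisy, rose, reed, pear, cedar, fig, kale, fern, ash.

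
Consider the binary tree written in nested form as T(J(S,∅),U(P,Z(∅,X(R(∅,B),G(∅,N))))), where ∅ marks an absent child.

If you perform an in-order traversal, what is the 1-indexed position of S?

In-order visits the left subtree, then the node, then the right subtree.
At T: go left to J.
  At J: go left to S.
    S is a leaf — visit S.
  Visit J.
  At J: no right child.
Visit T.
At T: go right to U.
  At U: go left to P.
    P is a leaf — visit P.
  Visit U.
  At U: go right to Z.
    At Z: no left child.
    Visit Z.
    At Z: go right to X.
      At X: go left to R.
        At R: no left child.
        Visit R.
        At R: go right to B.
          B is a leaf — visit B.
      Visit X.
      At X: go right to G.
        At G: no left child.
        Visit G.
        At G: go right to N.
          N is a leaf — visit N.
Full in-order sequence: S, J, T, P, U, Z, R, B, X, G, N.

1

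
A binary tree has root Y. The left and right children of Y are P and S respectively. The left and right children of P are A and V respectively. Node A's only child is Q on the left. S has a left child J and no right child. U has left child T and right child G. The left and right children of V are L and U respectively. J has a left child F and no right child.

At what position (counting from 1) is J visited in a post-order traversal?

10

Post-order visits the left subtree, then the right subtree, then the node.
At Y: go left to P.
  At P: go left to A.
    At A: go left to Q.
      Q is a leaf — visit Q.
    At A: no right child.
    Visit A.
  At P: go right to V.
    At V: go left to L.
      L is a leaf — visit L.
    At V: go right to U.
      At U: go left to T.
        T is a leaf — visit T.
      At U: go right to G.
        G is a leaf — visit G.
      Visit U.
    Visit V.
  Visit P.
At Y: go right to S.
  At S: go left to J.
    At J: go left to F.
      F is a leaf — visit F.
    At J: no right child.
    Visit J.
  At S: no right child.
  Visit S.
Visit Y.
Full post-order sequence: Q, A, L, T, G, U, V, P, F, J, S, Y.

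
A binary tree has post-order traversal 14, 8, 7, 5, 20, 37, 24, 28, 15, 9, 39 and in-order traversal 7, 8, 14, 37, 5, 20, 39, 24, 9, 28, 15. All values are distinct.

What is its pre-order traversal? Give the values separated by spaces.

39 37 7 8 14 20 5 9 24 15 28

The last element of post-order is the root; it splits in-order into left and right subtrees.
Root 39: left subtree has 6 nodes {7, 8, 14, 37, 5, 20}, right has 4 {24, 9, 28, 15}.
  Root 37: left subtree has 3 nodes {7, 8, 14}, right has 2 {5, 20}.
    Root 7: left subtree has 0 nodes { }, right has 2 {8, 14}.
      Root 8: left subtree has 0 nodes { }, right has 1 {14}.
    Root 20: left subtree has 1 node {5}, right has 0 { }.
  Root 9: left subtree has 1 node {24}, right has 2 {28, 15}.
    Root 15: left subtree has 1 node {28}, right has 0 { }.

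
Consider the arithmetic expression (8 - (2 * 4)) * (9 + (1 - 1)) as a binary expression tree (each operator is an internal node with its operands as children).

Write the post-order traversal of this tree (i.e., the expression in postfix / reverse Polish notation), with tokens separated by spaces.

8 2 4 * - 9 1 1 - + *

Post-order on an expression tree gives postfix notation: for each operator, emit left operand, right operand, then the operator.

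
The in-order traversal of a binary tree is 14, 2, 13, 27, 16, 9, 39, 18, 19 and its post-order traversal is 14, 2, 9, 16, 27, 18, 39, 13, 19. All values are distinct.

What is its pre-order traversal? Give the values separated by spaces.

The last element of post-order is the root; it splits in-order into left and right subtrees.
Root 19: left subtree has 8 nodes {14, 2, 13, 27, 16, 9, 39, 18}, right has 0 { }.
  Root 13: left subtree has 2 nodes {14, 2}, right has 5 {27, 16, 9, 39, 18}.
    Root 2: left subtree has 1 node {14}, right has 0 { }.
    Root 39: left subtree has 3 nodes {27, 16, 9}, right has 1 {18}.
      Root 27: left subtree has 0 nodes { }, right has 2 {16, 9}.
        Root 16: left subtree has 0 nodes { }, right has 1 {9}.

19 13 2 14 39 27 16 9 18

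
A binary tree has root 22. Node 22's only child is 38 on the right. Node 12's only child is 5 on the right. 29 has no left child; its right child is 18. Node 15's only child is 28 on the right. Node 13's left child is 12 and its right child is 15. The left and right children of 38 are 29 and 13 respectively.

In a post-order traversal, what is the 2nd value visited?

Post-order visits the left subtree, then the right subtree, then the node.
At 22: no left child.
At 22: go right to 38.
  At 38: go left to 29.
    At 29: no left child.
    At 29: go right to 18.
      18 is a leaf — visit 18.
    Visit 29.
  At 38: go right to 13.
    At 13: go left to 12.
      At 12: no left child.
      At 12: go right to 5.
        5 is a leaf — visit 5.
      Visit 12.
    At 13: go right to 15.
      At 15: no left child.
      At 15: go right to 28.
        28 is a leaf — visit 28.
      Visit 15.
    Visit 13.
  Visit 38.
Visit 22.
Full post-order sequence: 18, 29, 5, 12, 28, 15, 13, 38, 22.

29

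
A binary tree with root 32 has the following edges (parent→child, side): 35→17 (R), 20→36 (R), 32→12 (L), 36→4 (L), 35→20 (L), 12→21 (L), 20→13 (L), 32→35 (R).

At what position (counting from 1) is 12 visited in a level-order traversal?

2

Level-order visits nodes level by level from the root, left to right within each level.
Level 0: 32
Level 1: 12, 35
Level 2: 21, 20, 17
Level 3: 13, 36
Level 4: 4
Full level-order sequence: 32, 12, 35, 21, 20, 17, 13, 36, 4.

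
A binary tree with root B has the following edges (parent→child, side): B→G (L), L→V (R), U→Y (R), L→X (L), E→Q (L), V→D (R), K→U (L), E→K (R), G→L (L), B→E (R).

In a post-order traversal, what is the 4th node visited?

L

Post-order visits the left subtree, then the right subtree, then the node.
At B: go left to G.
  At G: go left to L.
    At L: go left to X.
      X is a leaf — visit X.
    At L: go right to V.
      At V: no left child.
      At V: go right to D.
        D is a leaf — visit D.
      Visit V.
    Visit L.
  At G: no right child.
  Visit G.
At B: go right to E.
  At E: go left to Q.
    Q is a leaf — visit Q.
  At E: go right to K.
    At K: go left to U.
      At U: no left child.
      At U: go right to Y.
        Y is a leaf — visit Y.
      Visit U.
    At K: no right child.
    Visit K.
  Visit E.
Visit B.
Full post-order sequence: X, D, V, L, G, Q, Y, U, K, E, B.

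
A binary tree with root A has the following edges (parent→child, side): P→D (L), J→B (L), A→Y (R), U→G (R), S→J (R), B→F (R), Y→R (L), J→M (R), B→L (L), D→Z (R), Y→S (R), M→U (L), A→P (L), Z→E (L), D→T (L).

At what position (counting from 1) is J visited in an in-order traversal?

In-order visits the left subtree, then the node, then the right subtree.
At A: go left to P.
  At P: go left to D.
    At D: go left to T.
      T is a leaf — visit T.
    Visit D.
    At D: go right to Z.
      At Z: go left to E.
        E is a leaf — visit E.
      Visit Z.
      At Z: no right child.
  Visit P.
  At P: no right child.
Visit A.
At A: go right to Y.
  At Y: go left to R.
    R is a leaf — visit R.
  Visit Y.
  At Y: go right to S.
    At S: no left child.
    Visit S.
    At S: go right to J.
      At J: go left to B.
        At B: go left to L.
          L is a leaf — visit L.
        Visit B.
        At B: go right to F.
          F is a leaf — visit F.
      Visit J.
      At J: go right to M.
        At M: go left to U.
          At U: no left child.
          Visit U.
          At U: go right to G.
            G is a leaf — visit G.
        Visit M.
        At M: no right child.
Full in-order sequence: T, D, E, Z, P, A, R, Y, S, L, B, F, J, U, G, M.

13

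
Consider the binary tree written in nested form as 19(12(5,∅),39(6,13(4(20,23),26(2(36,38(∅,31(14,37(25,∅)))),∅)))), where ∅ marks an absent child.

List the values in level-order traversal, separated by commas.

19, 12, 39, 5, 6, 13, 4, 26, 20, 23, 2, 36, 38, 31, 14, 37, 25

Level-order visits nodes level by level from the root, left to right within each level.
Level 0: 19
Level 1: 12, 39
Level 2: 5, 6, 13
Level 3: 4, 26
Level 4: 20, 23, 2
Level 5: 36, 38
Level 6: 31
Level 7: 14, 37
Level 8: 25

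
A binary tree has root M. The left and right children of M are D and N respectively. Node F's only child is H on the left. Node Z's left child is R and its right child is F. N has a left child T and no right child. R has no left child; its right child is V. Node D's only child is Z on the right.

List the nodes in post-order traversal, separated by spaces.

Post-order visits the left subtree, then the right subtree, then the node.
At M: go left to D.
  At D: no left child.
  At D: go right to Z.
    At Z: go left to R.
      At R: no left child.
      At R: go right to V.
        V is a leaf — visit V.
      Visit R.
    At Z: go right to F.
      At F: go left to H.
        H is a leaf — visit H.
      At F: no right child.
      Visit F.
    Visit Z.
  Visit D.
At M: go right to N.
  At N: go left to T.
    T is a leaf — visit T.
  At N: no right child.
  Visit N.
Visit M.

V R H F Z D T N M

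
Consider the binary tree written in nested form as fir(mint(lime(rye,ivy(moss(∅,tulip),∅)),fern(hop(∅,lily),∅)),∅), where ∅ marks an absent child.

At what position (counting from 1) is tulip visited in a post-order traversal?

2

Post-order visits the left subtree, then the right subtree, then the node.
At fir: go left to mint.
  At mint: go left to lime.
    At lime: go left to rye.
      rye is a leaf — visit rye.
    At lime: go right to ivy.
      At ivy: go left to moss.
        At moss: no left child.
        At moss: go right to tulip.
          tulip is a leaf — visit tulip.
        Visit moss.
      At ivy: no right child.
      Visit ivy.
    Visit lime.
  At mint: go right to fern.
    At fern: go left to hop.
      At hop: no left child.
      At hop: go right to lily.
        lily is a leaf — visit lily.
      Visit hop.
    At fern: no right child.
    Visit fern.
  Visit mint.
At fir: no right child.
Visit fir.
Full post-order sequence: rye, tulip, moss, ivy, lime, lily, hop, fern, mint, fir.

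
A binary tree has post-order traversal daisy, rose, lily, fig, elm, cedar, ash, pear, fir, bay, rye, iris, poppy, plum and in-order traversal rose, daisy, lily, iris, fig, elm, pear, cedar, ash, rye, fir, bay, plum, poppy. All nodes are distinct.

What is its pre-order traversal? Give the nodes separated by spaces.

The last element of post-order is the root; it splits in-order into left and right subtrees.
Root plum: left subtree has 12 nodes {rose, daisy, lily, iris, fig, elm, pear, cedar, ash, rye, fir, bay}, right has 1 {poppy}.
  Root iris: left subtree has 3 nodes {rose, daisy, lily}, right has 8 {fig, elm, pear, cedar, ash, rye, fir, bay}.
    Root lily: left subtree has 2 nodes {rose, daisy}, right has 0 { }.
      Root rose: left subtree has 0 nodes { }, right has 1 {daisy}.
    Root rye: left subtree has 5 nodes {fig, elm, pear, cedar, ash}, right has 2 {fir, bay}.
      Root pear: left subtree has 2 nodes {fig, elm}, right has 2 {cedar, ash}.
        Root elm: left subtree has 1 node {fig}, right has 0 { }.
        Root ash: left subtree has 1 node {cedar}, right has 0 { }.
      Root bay: left subtree has 1 node {fir}, right has 0 { }.

plum iris lily rose daisy rye pear elm fig ash cedar bay fir poppy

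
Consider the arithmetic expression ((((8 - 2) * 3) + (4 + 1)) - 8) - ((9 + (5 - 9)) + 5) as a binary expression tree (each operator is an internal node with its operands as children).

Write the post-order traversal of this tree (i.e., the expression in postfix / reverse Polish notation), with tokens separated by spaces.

8 2 - 3 * 4 1 + + 8 - 9 5 9 - + 5 + -

Post-order on an expression tree gives postfix notation: for each operator, emit left operand, right operand, then the operator.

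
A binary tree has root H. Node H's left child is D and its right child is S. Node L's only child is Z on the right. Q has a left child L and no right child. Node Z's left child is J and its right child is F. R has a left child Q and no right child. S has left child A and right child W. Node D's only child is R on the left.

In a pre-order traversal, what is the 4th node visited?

Q

Pre-order visits the node, then its left subtree, then its right subtree.
Visit H.
At H: go left to D.
  Visit D.
  At D: go left to R.
    Visit R.
    At R: go left to Q.
      Visit Q.
      At Q: go left to L.
        Visit L.
        At L: no left child.
        At L: go right to Z.
          Visit Z.
          At Z: go left to J.
            J is a leaf — visit J.
          At Z: go right to F.
            F is a leaf — visit F.
      At Q: no right child.
    At R: no right child.
  At D: no right child.
At H: go right to S.
  Visit S.
  At S: go left to A.
    A is a leaf — visit A.
  At S: go right to W.
    W is a leaf — visit W.
Full pre-order sequence: H, D, R, Q, L, Z, J, F, S, A, W.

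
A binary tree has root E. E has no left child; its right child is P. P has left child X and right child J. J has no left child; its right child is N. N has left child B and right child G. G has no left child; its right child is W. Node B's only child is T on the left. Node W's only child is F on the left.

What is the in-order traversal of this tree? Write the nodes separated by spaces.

In-order visits the left subtree, then the node, then the right subtree.
At E: no left child.
Visit E.
At E: go right to P.
  At P: go left to X.
    X is a leaf — visit X.
  Visit P.
  At P: go right to J.
    At J: no left child.
    Visit J.
    At J: go right to N.
      At N: go left to B.
        At B: go left to T.
          T is a leaf — visit T.
        Visit B.
        At B: no right child.
      Visit N.
      At N: go right to G.
        At G: no left child.
        Visit G.
        At G: go right to W.
          At W: go left to F.
            F is a leaf — visit F.
          Visit W.
          At W: no right child.

E X P J T B N G F W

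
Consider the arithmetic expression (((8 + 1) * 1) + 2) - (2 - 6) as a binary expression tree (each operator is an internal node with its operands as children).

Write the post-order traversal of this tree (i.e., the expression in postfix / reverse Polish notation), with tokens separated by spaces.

8 1 + 1 * 2 + 2 6 - -

Post-order on an expression tree gives postfix notation: for each operator, emit left operand, right operand, then the operator.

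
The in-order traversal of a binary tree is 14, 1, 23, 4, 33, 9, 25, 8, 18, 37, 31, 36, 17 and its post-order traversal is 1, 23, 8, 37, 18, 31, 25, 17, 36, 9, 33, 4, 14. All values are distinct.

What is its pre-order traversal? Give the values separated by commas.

The last element of post-order is the root; it splits in-order into left and right subtrees.
Root 14: left subtree has 0 nodes { }, right has 12 {1, 23, 4, 33, 9, 25, 8, 18, 37, 31, 36, 17}.
  Root 4: left subtree has 2 nodes {1, 23}, right has 9 {33, 9, 25, 8, 18, 37, 31, 36, 17}.
    Root 23: left subtree has 1 node {1}, right has 0 { }.
    Root 33: left subtree has 0 nodes { }, right has 8 {9, 25, 8, 18, 37, 31, 36, 17}.
      Root 9: left subtree has 0 nodes { }, right has 7 {25, 8, 18, 37, 31, 36, 17}.
        Root 36: left subtree has 5 nodes {25, 8, 18, 37, 31}, right has 1 {17}.
          Root 25: left subtree has 0 nodes { }, right has 4 {8, 18, 37, 31}.
            Root 31: left subtree has 3 nodes {8, 18, 37}, right has 0 { }.
              Root 18: left subtree has 1 node {8}, right has 1 {37}.

14, 4, 23, 1, 33, 9, 36, 25, 31, 18, 8, 37, 17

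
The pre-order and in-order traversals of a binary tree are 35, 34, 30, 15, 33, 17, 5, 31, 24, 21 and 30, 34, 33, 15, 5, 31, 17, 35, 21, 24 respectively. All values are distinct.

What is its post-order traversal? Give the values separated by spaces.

The first element of pre-order is the root; it splits in-order into left and right subtrees.
Root 35: left subtree has 7 nodes {30, 34, 33, 15, 5, 31, 17}, right has 2 {21, 24}.
  Root 34: left subtree has 1 node {30}, right has 5 {33, 15, 5, 31, 17}.
    Root 15: left subtree has 1 node {33}, right has 3 {5, 31, 17}.
      Root 17: left subtree has 2 nodes {5, 31}, right has 0 { }.
        Root 5: left subtree has 0 nodes { }, right has 1 {31}.
  Root 24: left subtree has 1 node {21}, right has 0 { }.

30 33 31 5 17 15 34 21 24 35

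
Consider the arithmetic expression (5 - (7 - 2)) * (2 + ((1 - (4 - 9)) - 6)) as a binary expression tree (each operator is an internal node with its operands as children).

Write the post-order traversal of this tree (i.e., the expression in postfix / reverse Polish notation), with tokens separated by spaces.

5 7 2 - - 2 1 4 9 - - 6 - + *

Post-order on an expression tree gives postfix notation: for each operator, emit left operand, right operand, then the operator.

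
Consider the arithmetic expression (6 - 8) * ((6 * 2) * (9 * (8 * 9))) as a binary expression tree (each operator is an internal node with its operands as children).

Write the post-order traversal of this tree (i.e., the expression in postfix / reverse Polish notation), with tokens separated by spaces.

6 8 - 6 2 * 9 8 9 * * * *

Post-order on an expression tree gives postfix notation: for each operator, emit left operand, right operand, then the operator.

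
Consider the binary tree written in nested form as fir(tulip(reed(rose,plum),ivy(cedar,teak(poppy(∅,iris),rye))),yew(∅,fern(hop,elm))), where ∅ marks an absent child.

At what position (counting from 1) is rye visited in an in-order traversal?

In-order visits the left subtree, then the node, then the right subtree.
At fir: go left to tulip.
  At tulip: go left to reed.
    At reed: go left to rose.
      rose is a leaf — visit rose.
    Visit reed.
    At reed: go right to plum.
      plum is a leaf — visit plum.
  Visit tulip.
  At tulip: go right to ivy.
    At ivy: go left to cedar.
      cedar is a leaf — visit cedar.
    Visit ivy.
    At ivy: go right to teak.
      At teak: go left to poppy.
        At poppy: no left child.
        Visit poppy.
        At poppy: go right to iris.
          iris is a leaf — visit iris.
      Visit teak.
      At teak: go right to rye.
        rye is a leaf — visit rye.
Visit fir.
At fir: go right to yew.
  At yew: no left child.
  Visit yew.
  At yew: go right to fern.
    At fern: go left to hop.
      hop is a leaf — visit hop.
    Visit fern.
    At fern: go right to elm.
      elm is a leaf — visit elm.
Full in-order sequence: rose, reed, plum, tulip, cedar, ivy, poppy, iris, teak, rye, fir, yew, hop, fern, elm.

10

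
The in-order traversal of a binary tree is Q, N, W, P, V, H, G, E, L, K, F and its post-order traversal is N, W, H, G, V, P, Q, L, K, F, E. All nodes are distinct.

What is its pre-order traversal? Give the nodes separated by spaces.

E Q P W N V G H F K L

The last element of post-order is the root; it splits in-order into left and right subtrees.
Root E: left subtree has 7 nodes {Q, N, W, P, V, H, G}, right has 3 {L, K, F}.
  Root Q: left subtree has 0 nodes { }, right has 6 {N, W, P, V, H, G}.
    Root P: left subtree has 2 nodes {N, W}, right has 3 {V, H, G}.
      Root W: left subtree has 1 node {N}, right has 0 { }.
      Root V: left subtree has 0 nodes { }, right has 2 {H, G}.
        Root G: left subtree has 1 node {H}, right has 0 { }.
  Root F: left subtree has 2 nodes {L, K}, right has 0 { }.
    Root K: left subtree has 1 node {L}, right has 0 { }.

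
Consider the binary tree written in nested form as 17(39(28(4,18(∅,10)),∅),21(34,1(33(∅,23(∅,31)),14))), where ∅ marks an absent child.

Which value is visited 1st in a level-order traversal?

17

Level-order visits nodes level by level from the root, left to right within each level.
Level 0: 17
Level 1: 39, 21
Level 2: 28, 34, 1
Level 3: 4, 18, 33, 14
Level 4: 10, 23
Level 5: 31
Full level-order sequence: 17, 39, 21, 28, 34, 1, 4, 18, 33, 14, 10, 23, 31.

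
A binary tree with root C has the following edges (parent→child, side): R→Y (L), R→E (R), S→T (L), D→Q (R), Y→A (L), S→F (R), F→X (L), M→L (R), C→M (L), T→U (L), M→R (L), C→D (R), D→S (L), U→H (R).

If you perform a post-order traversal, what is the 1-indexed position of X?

10

Post-order visits the left subtree, then the right subtree, then the node.
At C: go left to M.
  At M: go left to R.
    At R: go left to Y.
      At Y: go left to A.
        A is a leaf — visit A.
      At Y: no right child.
      Visit Y.
    At R: go right to E.
      E is a leaf — visit E.
    Visit R.
  At M: go right to L.
    L is a leaf — visit L.
  Visit M.
At C: go right to D.
  At D: go left to S.
    At S: go left to T.
      At T: go left to U.
        At U: no left child.
        At U: go right to H.
          H is a leaf — visit H.
        Visit U.
      At T: no right child.
      Visit T.
    At S: go right to F.
      At F: go left to X.
        X is a leaf — visit X.
      At F: no right child.
      Visit F.
    Visit S.
  At D: go right to Q.
    Q is a leaf — visit Q.
  Visit D.
Visit C.
Full post-order sequence: A, Y, E, R, L, M, H, U, T, X, F, S, Q, D, C.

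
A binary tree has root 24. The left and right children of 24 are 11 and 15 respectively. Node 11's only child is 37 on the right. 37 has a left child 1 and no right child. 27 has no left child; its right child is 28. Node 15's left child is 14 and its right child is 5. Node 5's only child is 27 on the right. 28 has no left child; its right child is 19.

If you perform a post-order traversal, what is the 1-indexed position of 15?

Post-order visits the left subtree, then the right subtree, then the node.
At 24: go left to 11.
  At 11: no left child.
  At 11: go right to 37.
    At 37: go left to 1.
      1 is a leaf — visit 1.
    At 37: no right child.
    Visit 37.
  Visit 11.
At 24: go right to 15.
  At 15: go left to 14.
    14 is a leaf — visit 14.
  At 15: go right to 5.
    At 5: no left child.
    At 5: go right to 27.
      At 27: no left child.
      At 27: go right to 28.
        At 28: no left child.
        At 28: go right to 19.
          19 is a leaf — visit 19.
        Visit 28.
      Visit 27.
    Visit 5.
  Visit 15.
Visit 24.
Full post-order sequence: 1, 37, 11, 14, 19, 28, 27, 5, 15, 24.

9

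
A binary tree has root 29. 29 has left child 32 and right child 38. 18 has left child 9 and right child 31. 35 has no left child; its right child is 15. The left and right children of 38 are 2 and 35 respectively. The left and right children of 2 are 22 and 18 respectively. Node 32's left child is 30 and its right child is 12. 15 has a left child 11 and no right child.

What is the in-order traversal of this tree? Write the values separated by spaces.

30 32 12 29 22 2 9 18 31 38 35 11 15

In-order visits the left subtree, then the node, then the right subtree.
At 29: go left to 32.
  At 32: go left to 30.
    30 is a leaf — visit 30.
  Visit 32.
  At 32: go right to 12.
    12 is a leaf — visit 12.
Visit 29.
At 29: go right to 38.
  At 38: go left to 2.
    At 2: go left to 22.
      22 is a leaf — visit 22.
    Visit 2.
    At 2: go right to 18.
      At 18: go left to 9.
        9 is a leaf — visit 9.
      Visit 18.
      At 18: go right to 31.
        31 is a leaf — visit 31.
  Visit 38.
  At 38: go right to 35.
    At 35: no left child.
    Visit 35.
    At 35: go right to 15.
      At 15: go left to 11.
        11 is a leaf — visit 11.
      Visit 15.
      At 15: no right child.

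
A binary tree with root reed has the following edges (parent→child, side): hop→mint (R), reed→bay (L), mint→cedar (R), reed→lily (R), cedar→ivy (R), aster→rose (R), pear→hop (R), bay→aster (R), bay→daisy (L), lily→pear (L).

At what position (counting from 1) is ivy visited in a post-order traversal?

5

Post-order visits the left subtree, then the right subtree, then the node.
At reed: go left to bay.
  At bay: go left to daisy.
    daisy is a leaf — visit daisy.
  At bay: go right to aster.
    At aster: no left child.
    At aster: go right to rose.
      rose is a leaf — visit rose.
    Visit aster.
  Visit bay.
At reed: go right to lily.
  At lily: go left to pear.
    At pear: no left child.
    At pear: go right to hop.
      At hop: no left child.
      At hop: go right to mint.
        At mint: no left child.
        At mint: go right to cedar.
          At cedar: no left child.
          At cedar: go right to ivy.
            ivy is a leaf — visit ivy.
          Visit cedar.
        Visit mint.
      Visit hop.
    Visit pear.
  At lily: no right child.
  Visit lily.
Visit reed.
Full post-order sequence: daisy, rose, aster, bay, ivy, cedar, mint, hop, pear, lily, reed.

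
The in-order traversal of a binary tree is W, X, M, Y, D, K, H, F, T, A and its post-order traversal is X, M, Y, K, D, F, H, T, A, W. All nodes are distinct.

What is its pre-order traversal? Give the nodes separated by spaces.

The last element of post-order is the root; it splits in-order into left and right subtrees.
Root W: left subtree has 0 nodes { }, right has 9 {X, M, Y, D, K, H, F, T, A}.
  Root A: left subtree has 8 nodes {X, M, Y, D, K, H, F, T}, right has 0 { }.
    Root T: left subtree has 7 nodes {X, M, Y, D, K, H, F}, right has 0 { }.
      Root H: left subtree has 5 nodes {X, M, Y, D, K}, right has 1 {F}.
        Root D: left subtree has 3 nodes {X, M, Y}, right has 1 {K}.
          Root Y: left subtree has 2 nodes {X, M}, right has 0 { }.
            Root M: left subtree has 1 node {X}, right has 0 { }.

W A T H D Y M X K F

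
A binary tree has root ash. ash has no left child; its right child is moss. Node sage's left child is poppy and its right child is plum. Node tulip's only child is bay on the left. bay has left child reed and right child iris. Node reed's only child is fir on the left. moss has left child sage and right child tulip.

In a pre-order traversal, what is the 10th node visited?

iris

Pre-order visits the node, then its left subtree, then its right subtree.
Visit ash.
At ash: no left child.
At ash: go right to moss.
  Visit moss.
  At moss: go left to sage.
    Visit sage.
    At sage: go left to poppy.
      poppy is a leaf — visit poppy.
    At sage: go right to plum.
      plum is a leaf — visit plum.
  At moss: go right to tulip.
    Visit tulip.
    At tulip: go left to bay.
      Visit bay.
      At bay: go left to reed.
        Visit reed.
        At reed: go left to fir.
          fir is a leaf — visit fir.
        At reed: no right child.
      At bay: go right to iris.
        iris is a leaf — visit iris.
    At tulip: no right child.
Full pre-order sequence: ash, moss, sage, poppy, plum, tulip, bay, reed, fir, iris.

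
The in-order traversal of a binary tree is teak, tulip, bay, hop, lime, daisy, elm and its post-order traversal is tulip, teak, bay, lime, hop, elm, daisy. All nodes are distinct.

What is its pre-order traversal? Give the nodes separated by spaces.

daisy hop bay teak tulip lime elm

The last element of post-order is the root; it splits in-order into left and right subtrees.
Root daisy: left subtree has 5 nodes {teak, tulip, bay, hop, lime}, right has 1 {elm}.
  Root hop: left subtree has 3 nodes {teak, tulip, bay}, right has 1 {lime}.
    Root bay: left subtree has 2 nodes {teak, tulip}, right has 0 { }.
      Root teak: left subtree has 0 nodes { }, right has 1 {tulip}.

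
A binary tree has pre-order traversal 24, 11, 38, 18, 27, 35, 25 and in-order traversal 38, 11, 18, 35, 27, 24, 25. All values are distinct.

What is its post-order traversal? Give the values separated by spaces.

38 35 27 18 11 25 24

The first element of pre-order is the root; it splits in-order into left and right subtrees.
Root 24: left subtree has 5 nodes {38, 11, 18, 35, 27}, right has 1 {25}.
  Root 11: left subtree has 1 node {38}, right has 3 {18, 35, 27}.
    Root 18: left subtree has 0 nodes { }, right has 2 {35, 27}.
      Root 27: left subtree has 1 node {35}, right has 0 { }.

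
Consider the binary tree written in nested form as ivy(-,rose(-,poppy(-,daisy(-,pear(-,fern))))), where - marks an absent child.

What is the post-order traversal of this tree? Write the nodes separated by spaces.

fern pear daisy poppy rose ivy

Post-order visits the left subtree, then the right subtree, then the node.
At ivy: no left child.
At ivy: go right to rose.
  At rose: no left child.
  At rose: go right to poppy.
    At poppy: no left child.
    At poppy: go right to daisy.
      At daisy: no left child.
      At daisy: go right to pear.
        At pear: no left child.
        At pear: go right to fern.
          fern is a leaf — visit fern.
        Visit pear.
      Visit daisy.
    Visit poppy.
  Visit rose.
Visit ivy.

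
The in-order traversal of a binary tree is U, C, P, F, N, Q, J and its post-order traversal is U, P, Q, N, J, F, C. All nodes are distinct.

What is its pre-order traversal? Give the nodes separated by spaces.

The last element of post-order is the root; it splits in-order into left and right subtrees.
Root C: left subtree has 1 node {U}, right has 5 {P, F, N, Q, J}.
  Root F: left subtree has 1 node {P}, right has 3 {N, Q, J}.
    Root J: left subtree has 2 nodes {N, Q}, right has 0 { }.
      Root N: left subtree has 0 nodes { }, right has 1 {Q}.

C U F P J N Q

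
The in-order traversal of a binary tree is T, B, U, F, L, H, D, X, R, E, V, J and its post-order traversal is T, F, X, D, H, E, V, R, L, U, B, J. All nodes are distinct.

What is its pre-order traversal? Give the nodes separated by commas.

The last element of post-order is the root; it splits in-order into left and right subtrees.
Root J: left subtree has 11 nodes {T, B, U, F, L, H, D, X, R, E, V}, right has 0 { }.
  Root B: left subtree has 1 node {T}, right has 9 {U, F, L, H, D, X, R, E, V}.
    Root U: left subtree has 0 nodes { }, right has 8 {F, L, H, D, X, R, E, V}.
      Root L: left subtree has 1 node {F}, right has 6 {H, D, X, R, E, V}.
        Root R: left subtree has 3 nodes {H, D, X}, right has 2 {E, V}.
          Root H: left subtree has 0 nodes { }, right has 2 {D, X}.
            Root D: left subtree has 0 nodes { }, right has 1 {X}.
          Root V: left subtree has 1 node {E}, right has 0 { }.

J, B, T, U, L, F, R, H, D, X, V, E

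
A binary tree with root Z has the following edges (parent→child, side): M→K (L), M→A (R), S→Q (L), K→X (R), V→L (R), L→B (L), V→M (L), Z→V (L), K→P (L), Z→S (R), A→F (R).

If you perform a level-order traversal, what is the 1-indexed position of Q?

Level-order visits nodes level by level from the root, left to right within each level.
Level 0: Z
Level 1: V, S
Level 2: M, L, Q
Level 3: K, A, B
Level 4: P, X, F
Full level-order sequence: Z, V, S, M, L, Q, K, A, B, P, X, F.

6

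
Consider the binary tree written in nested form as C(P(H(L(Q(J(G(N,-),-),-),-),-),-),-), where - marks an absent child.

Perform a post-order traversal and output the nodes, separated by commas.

Post-order visits the left subtree, then the right subtree, then the node.
At C: go left to P.
  At P: go left to H.
    At H: go left to L.
      At L: go left to Q.
        At Q: go left to J.
          At J: go left to G.
            At G: go left to N.
              N is a leaf — visit N.
            At G: no right child.
            Visit G.
          At J: no right child.
          Visit J.
        At Q: no right child.
        Visit Q.
      At L: no right child.
      Visit L.
    At H: no right child.
    Visit H.
  At P: no right child.
  Visit P.
At C: no right child.
Visit C.

N, G, J, Q, L, H, P, C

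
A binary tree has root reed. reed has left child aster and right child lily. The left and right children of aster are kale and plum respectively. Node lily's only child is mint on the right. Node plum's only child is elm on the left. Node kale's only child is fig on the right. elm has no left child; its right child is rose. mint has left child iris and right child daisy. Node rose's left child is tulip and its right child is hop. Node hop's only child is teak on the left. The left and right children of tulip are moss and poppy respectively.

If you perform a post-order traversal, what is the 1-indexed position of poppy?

Post-order visits the left subtree, then the right subtree, then the node.
At reed: go left to aster.
  At aster: go left to kale.
    At kale: no left child.
    At kale: go right to fig.
      fig is a leaf — visit fig.
    Visit kale.
  At aster: go right to plum.
    At plum: go left to elm.
      At elm: no left child.
      At elm: go right to rose.
        At rose: go left to tulip.
          At tulip: go left to moss.
            moss is a leaf — visit moss.
          At tulip: go right to poppy.
            poppy is a leaf — visit poppy.
          Visit tulip.
        At rose: go right to hop.
          At hop: go left to teak.
            teak is a leaf — visit teak.
          At hop: no right child.
          Visit hop.
        Visit rose.
      Visit elm.
    At plum: no right child.
    Visit plum.
  Visit aster.
At reed: go right to lily.
  At lily: no left child.
  At lily: go right to mint.
    At mint: go left to iris.
      iris is a leaf — visit iris.
    At mint: go right to daisy.
      daisy is a leaf — visit daisy.
    Visit mint.
  Visit lily.
Visit reed.
Full post-order sequence: fig, kale, moss, poppy, tulip, teak, hop, rose, elm, plum, aster, iris, daisy, mint, lily, reed.

4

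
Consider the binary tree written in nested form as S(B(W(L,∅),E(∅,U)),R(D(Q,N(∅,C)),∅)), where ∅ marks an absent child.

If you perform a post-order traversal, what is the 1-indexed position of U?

Post-order visits the left subtree, then the right subtree, then the node.
At S: go left to B.
  At B: go left to W.
    At W: go left to L.
      L is a leaf — visit L.
    At W: no right child.
    Visit W.
  At B: go right to E.
    At E: no left child.
    At E: go right to U.
      U is a leaf — visit U.
    Visit E.
  Visit B.
At S: go right to R.
  At R: go left to D.
    At D: go left to Q.
      Q is a leaf — visit Q.
    At D: go right to N.
      At N: no left child.
      At N: go right to C.
        C is a leaf — visit C.
      Visit N.
    Visit D.
  At R: no right child.
  Visit R.
Visit S.
Full post-order sequence: L, W, U, E, B, Q, C, N, D, R, S.

3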